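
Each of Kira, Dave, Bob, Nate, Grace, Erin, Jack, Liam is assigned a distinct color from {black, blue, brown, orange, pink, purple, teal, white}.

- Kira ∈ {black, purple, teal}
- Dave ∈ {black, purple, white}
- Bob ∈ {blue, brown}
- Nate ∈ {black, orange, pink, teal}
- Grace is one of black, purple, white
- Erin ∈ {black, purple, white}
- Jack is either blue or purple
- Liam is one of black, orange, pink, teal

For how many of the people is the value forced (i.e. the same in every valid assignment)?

Among the 8 variables, brown fits only Bob (and all 8 values in {black, blue, brown, orange, pink, purple, teal, white} must be used), so Bob = brown.
Among the 7 still-open variables, blue fits only Jack (and all 7 values in {black, blue, orange, pink, purple, teal, white} must be used), so Jack = blue.
The 3 variables Dave, Grace, Erin are confined to {black, purple, white}, which locks those values in; drop them from Kira, Nate, Liam.
That leaves Kira = teal. Remove teal from Nate, Liam.
Determined: Kira=teal, Bob=brown, Jack=blue. The other people each still have more than one consistent value. That makes 3.

3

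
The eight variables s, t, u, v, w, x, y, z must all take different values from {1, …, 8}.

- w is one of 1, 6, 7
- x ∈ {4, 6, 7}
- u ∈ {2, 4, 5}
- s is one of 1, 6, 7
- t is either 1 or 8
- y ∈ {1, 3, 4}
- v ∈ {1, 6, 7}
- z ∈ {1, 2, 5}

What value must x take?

4

Among the 8 variables, 3 fits only y (and all 8 values in {1, 2, 3, 4, 5, 6, 7, 8} must be used), so y = 3.
The 7 still-open variables together cover exactly {1, 2, 4, 5, 6, 7, 8} — 7 values for 7 variables — and 8 appears only in t's list, so t = 8.
s, v, w between them cover only {1, 6, 7} — a naked triple. Remove those values from x, z.
So x = 4.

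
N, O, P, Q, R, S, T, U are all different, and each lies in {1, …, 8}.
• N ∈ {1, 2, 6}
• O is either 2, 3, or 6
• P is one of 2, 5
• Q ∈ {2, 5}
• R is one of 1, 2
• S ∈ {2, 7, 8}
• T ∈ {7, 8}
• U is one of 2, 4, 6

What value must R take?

1

The 8 variables together cover exactly {1, 2, 3, 4, 5, 6, 7, 8} — 8 values for 8 variables — and 3 appears only in O's list, so O = 3.
The 7 still-open variables together cover exactly {1, 2, 4, 5, 6, 7, 8} — 7 values for 7 variables — and 4 appears only in U's list, so U = 4.
Among the 6 still-open variables, 6 fits only N (and all 6 values in {1, 2, 5, 6, 7, 8} must be used), so N = 6.
The 5 still-open variables draw from only 5 values {1, 2, 5, 7, 8}, so each is used; only R can be 1, hence R = 1.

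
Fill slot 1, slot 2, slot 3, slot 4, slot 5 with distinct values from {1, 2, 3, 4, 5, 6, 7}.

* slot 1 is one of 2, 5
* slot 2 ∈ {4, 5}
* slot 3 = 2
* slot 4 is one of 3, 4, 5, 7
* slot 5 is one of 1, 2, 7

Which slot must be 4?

slot 3 has just one choice, so slot 3 = 2. Strike 2 from slot 1, slot 5.
slot 1 has just one choice, so slot 1 = 5. Remove 5 from slot 2, slot 4.

slot 2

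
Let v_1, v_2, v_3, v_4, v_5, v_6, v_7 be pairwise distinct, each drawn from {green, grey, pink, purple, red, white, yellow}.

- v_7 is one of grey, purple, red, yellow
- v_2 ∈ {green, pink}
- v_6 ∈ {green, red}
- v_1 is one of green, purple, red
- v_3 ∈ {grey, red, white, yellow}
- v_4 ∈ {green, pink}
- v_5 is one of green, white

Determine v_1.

purple

v_2 and v_4 share exactly the 2 values {green, pink}; by pigeonhole those values go to them, so strike green, pink from v_1, v_5, v_6.
v_5 must be white (only option left). So v_3 can't be white.
v_6's domain is down to {red}, so v_6 = red. Remove red from v_1, v_3, v_7.
So v_1 = purple.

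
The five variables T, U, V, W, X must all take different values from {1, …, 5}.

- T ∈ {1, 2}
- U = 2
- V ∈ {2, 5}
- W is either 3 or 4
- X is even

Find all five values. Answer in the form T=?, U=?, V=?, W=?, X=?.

T=1, U=2, V=5, W=3, X=4

U has just one choice, so U = 2. Remove 2 from T, V, X.
That leaves V = 5.
X's domain is down to {4}, so X = 4. Strike 4 from W.
T has just one choice, so T = 1.
W must be 3 (only option left).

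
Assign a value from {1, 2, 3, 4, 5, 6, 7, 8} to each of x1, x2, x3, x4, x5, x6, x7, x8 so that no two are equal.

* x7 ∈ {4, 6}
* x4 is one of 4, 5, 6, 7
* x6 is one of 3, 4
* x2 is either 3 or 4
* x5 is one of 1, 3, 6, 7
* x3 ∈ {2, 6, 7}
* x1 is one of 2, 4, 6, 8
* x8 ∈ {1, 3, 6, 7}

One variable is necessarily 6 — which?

x7

Among the 8 variables, 5 fits only x4 (and all 8 values in {1, 2, 3, 4, 5, 6, 7, 8} must be used), so x4 = 5.
The 7 still-open variables draw from only 7 values {1, 2, 3, 4, 6, 7, 8}, so each is used; only x1 can be 8, hence x1 = 8.
The 6 still-open variables together cover exactly {1, 2, 3, 4, 6, 7} — 6 values for 6 variables — and 2 appears only in x3's list, so x3 = 2.
x2 and x6 between them cover only {3, 4} — a naked pair. Remove those values from x5, x7, x8.
So 6 goes to x7.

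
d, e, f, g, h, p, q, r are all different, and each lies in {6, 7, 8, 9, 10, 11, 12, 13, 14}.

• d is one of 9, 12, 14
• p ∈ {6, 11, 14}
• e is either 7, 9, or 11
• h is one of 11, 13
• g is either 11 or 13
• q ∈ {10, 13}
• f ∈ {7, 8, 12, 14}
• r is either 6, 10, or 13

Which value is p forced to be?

14

g and h between them cover only {11, 13} — a naked pair. Remove those values from e, p, q, r.
That leaves q = 10. So r can't be 10.
r's domain is down to {6}, so r = 6. Strike 6 from p.
So p = 14.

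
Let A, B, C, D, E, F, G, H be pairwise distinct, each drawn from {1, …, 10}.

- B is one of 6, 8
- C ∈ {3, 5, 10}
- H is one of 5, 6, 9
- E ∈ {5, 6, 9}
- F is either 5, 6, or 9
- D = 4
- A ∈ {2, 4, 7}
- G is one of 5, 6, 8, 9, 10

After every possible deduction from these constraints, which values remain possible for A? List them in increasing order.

D's domain is down to {4}, so D = 4. Eliminate 4 elsewhere: A.
E, F, H share exactly the 3 values {5, 6, 9}; by pigeonhole those values go to them, so strike 5, 6, 9 from B, C, G.
B's domain is down to {8}, so B = 8. Eliminate 8 elsewhere: G.
G must be 10 (only option left). Remove 10 from C.
That leaves C = 3.
No further eliminations apply; A can still be any of 2, 7.

2, 7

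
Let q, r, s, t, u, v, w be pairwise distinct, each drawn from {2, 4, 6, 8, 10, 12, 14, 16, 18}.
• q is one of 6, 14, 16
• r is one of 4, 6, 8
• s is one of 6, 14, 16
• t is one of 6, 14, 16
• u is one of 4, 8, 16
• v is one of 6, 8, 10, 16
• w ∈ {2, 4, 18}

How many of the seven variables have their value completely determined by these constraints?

1

q, s, t between them cover only {6, 14, 16} — a naked triple. Remove those values from r, u, v.
The 2 variables r and u are confined to {4, 8}, which locks those values in; drop them from v, w.
v's domain is down to {10}, so v = 10.
Determined: v=10. The other variables each still have more than one consistent value. That makes 1.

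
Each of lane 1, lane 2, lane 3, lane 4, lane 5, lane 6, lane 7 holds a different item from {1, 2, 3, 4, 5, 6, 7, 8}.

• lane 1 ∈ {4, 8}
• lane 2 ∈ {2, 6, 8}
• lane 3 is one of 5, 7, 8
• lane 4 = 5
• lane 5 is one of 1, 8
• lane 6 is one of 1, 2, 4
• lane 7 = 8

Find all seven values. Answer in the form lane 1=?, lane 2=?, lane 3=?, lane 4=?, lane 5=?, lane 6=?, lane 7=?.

lane 4 must be 5 (only option left). Strike 5 from lane 3.
lane 7's domain is down to {8}, so lane 7 = 8. Eliminate 8 elsewhere: lane 1, lane 2, lane 3, lane 5.
That leaves lane 1 = 4. Strike 4 from lane 6.
lane 3 must be 7 (only option left).
That leaves lane 5 = 1. Remove 1 from lane 6.
That leaves lane 6 = 2. Remove 2 from lane 2.
lane 2's domain is down to {6}, so lane 2 = 6.

lane 1=4, lane 2=6, lane 3=7, lane 4=5, lane 5=1, lane 6=2, lane 7=8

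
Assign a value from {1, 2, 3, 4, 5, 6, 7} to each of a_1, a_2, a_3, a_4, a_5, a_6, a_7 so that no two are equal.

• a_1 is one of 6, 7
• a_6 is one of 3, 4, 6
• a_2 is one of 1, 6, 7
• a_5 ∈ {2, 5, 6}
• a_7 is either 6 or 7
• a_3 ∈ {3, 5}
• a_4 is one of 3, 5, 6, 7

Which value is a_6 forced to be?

4

The 7 variables together cover exactly {1, 2, 3, 4, 5, 6, 7} — 7 values for 7 variables — and 1 appears only in a_2's list, so a_2 = 1.
Among the 6 still-open variables, 2 fits only a_5 (and all 6 values in {2, 3, 4, 5, 6, 7} must be used), so a_5 = 2.
The 5 still-open variables draw from only 5 values {3, 4, 5, 6, 7}, so each is used; only a_6 can be 4, hence a_6 = 4.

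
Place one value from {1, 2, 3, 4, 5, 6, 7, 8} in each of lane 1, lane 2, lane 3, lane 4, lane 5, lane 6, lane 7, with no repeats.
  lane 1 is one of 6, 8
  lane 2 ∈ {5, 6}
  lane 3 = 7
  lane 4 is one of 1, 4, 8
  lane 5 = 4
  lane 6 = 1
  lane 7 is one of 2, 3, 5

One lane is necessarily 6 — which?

lane 3's domain is down to {7}, so lane 3 = 7.
lane 5 must be 4 (only option left). So lane 4 can't be 4.
That leaves lane 6 = 1. Remove 1 from lane 4.
That leaves lane 4 = 8. So lane 1 can't be 8.
So 6 goes to lane 1.

lane 1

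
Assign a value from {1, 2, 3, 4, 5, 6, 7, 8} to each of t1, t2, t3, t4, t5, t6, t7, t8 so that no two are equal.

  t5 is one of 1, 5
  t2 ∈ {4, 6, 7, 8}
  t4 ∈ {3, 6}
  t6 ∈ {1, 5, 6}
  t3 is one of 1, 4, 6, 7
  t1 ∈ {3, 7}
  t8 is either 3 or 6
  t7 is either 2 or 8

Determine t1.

Among the 8 variables, 2 fits only t7 (and all 8 values in {1, 2, 3, 4, 5, 6, 7, 8} must be used), so t7 = 2.
Among the 7 still-open variables, 8 fits only t2 (and all 7 values in {1, 3, 4, 5, 6, 7, 8} must be used), so t2 = 8.
Among the 6 still-open variables, 4 fits only t3 (and all 6 values in {1, 3, 4, 5, 6, 7} must be used), so t3 = 4.
The 5 still-open variables draw from only 5 values {1, 3, 5, 6, 7}, so each is used; only t1 can be 7, hence t1 = 7.

7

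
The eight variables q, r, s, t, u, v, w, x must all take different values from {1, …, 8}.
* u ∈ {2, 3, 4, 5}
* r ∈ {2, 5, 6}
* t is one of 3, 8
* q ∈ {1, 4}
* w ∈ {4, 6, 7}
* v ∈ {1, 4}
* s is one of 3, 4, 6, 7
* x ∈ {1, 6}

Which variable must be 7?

Among the 8 variables, 8 fits only t (and all 8 values in {1, 2, 3, 4, 5, 6, 7, 8} must be used), so t = 8.
q and v share exactly the 2 values {1, 4}; by pigeonhole those values go to them, so strike 1, 4 from s, u, w, x.
That leaves x = 6. Remove 6 from r, s, w.
So 7 goes to w.

w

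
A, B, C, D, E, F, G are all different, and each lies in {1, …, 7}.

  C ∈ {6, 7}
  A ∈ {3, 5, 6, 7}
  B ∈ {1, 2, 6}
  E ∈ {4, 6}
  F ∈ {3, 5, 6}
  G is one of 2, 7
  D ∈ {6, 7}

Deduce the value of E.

4

Among the 7 variables, 1 fits only B (and all 7 values in {1, 2, 3, 4, 5, 6, 7} must be used), so B = 1.
The 6 still-open variables together cover exactly {2, 3, 4, 5, 6, 7} — 6 values for 6 variables — and 2 appears only in G's list, so G = 2.
Among the 5 still-open variables, 4 fits only E (and all 5 values in {3, 4, 5, 6, 7} must be used), so E = 4.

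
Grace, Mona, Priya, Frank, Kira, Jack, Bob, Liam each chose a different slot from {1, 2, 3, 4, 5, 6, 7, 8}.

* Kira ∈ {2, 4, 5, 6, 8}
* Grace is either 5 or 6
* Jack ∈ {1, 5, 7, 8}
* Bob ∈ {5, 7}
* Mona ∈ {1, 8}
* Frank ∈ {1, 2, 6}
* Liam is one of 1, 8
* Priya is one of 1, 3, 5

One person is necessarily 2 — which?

Frank

The 8 variables together cover exactly {1, 2, 3, 4, 5, 6, 7, 8} — 8 values for 8 variables — and 3 appears only in Priya's list, so Priya = 3.
Among the 7 still-open variables, 4 fits only Kira (and all 7 values in {1, 2, 4, 5, 6, 7, 8} must be used), so Kira = 4.
The 6 still-open variables together cover exactly {1, 2, 5, 6, 7, 8} — 6 values for 6 variables — and 2 appears only in Frank's list, so Frank = 2.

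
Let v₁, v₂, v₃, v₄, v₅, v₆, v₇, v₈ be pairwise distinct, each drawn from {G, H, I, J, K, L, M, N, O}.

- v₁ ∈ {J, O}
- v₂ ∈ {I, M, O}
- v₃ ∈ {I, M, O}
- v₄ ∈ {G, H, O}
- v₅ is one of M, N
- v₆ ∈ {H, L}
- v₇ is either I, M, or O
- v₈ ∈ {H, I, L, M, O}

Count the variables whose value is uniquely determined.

The 8 variables draw from only 8 values {G, H, I, J, L, M, N, O}, so each is used; only v₄ can be G, hence v₄ = G.
The 7 still-open variables together cover exactly {H, I, J, L, M, N, O} — 7 values for 7 variables — and J appears only in v₁'s list, so v₁ = J.
The 6 still-open variables draw from only 6 values {H, I, L, M, N, O}, so each is used; only v₅ can be N, hence v₅ = N.
The 3 variables v₂, v₃, v₇ are confined to {I, M, O}, which locks those values in; drop them from v₈.
Determined: v₁=J, v₄=G, v₅=N. The other variables each still have more than one consistent value. That makes 3.

3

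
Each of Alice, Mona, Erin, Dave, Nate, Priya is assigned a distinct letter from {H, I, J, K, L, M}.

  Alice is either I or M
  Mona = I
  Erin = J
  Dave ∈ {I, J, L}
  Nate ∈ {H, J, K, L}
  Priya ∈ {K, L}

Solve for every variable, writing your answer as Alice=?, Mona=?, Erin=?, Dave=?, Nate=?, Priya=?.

Alice=M, Mona=I, Erin=J, Dave=L, Nate=H, Priya=K

Mona must be I (only option left). Strike I from Alice, Dave.
That leaves Erin = J. Eliminate J elsewhere: Dave, Nate.
Dave's domain is down to {L}, so Dave = L. Remove L from Nate, Priya.
Priya has just one choice, so Priya = K. Strike K from Nate.
Alice must be M (only option left).
Nate must be H (only option left).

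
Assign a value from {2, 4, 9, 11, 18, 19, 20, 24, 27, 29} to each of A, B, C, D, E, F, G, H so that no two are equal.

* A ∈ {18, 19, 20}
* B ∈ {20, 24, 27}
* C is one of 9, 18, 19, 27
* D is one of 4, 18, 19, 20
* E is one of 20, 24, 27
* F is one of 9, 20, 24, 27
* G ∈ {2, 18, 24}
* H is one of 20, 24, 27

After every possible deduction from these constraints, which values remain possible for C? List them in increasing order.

The 8 variables together cover exactly {2, 4, 9, 18, 19, 20, 24, 27} — 8 values for 8 variables — and 2 appears only in G's list, so G = 2.
The 7 still-open variables draw from only 7 values {4, 9, 18, 19, 20, 24, 27}, so each is used; only D can be 4, hence D = 4.
The 3 variables B, E, H are confined to {20, 24, 27}, which locks those values in; drop them from A, C, F.
F's domain is down to {9}, so F = 9. So C can't be 9.
No further eliminations apply; C can still be any of 18, 19.

18, 19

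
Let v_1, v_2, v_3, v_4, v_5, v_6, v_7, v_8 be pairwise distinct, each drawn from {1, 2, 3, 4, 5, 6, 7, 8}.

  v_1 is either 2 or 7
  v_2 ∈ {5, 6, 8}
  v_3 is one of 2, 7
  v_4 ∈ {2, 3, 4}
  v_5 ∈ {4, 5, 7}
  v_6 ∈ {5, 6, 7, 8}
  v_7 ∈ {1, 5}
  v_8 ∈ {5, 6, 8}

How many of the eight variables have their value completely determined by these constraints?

The 8 variables draw from only 8 values {1, 2, 3, 4, 5, 6, 7, 8}, so each is used; only v_7 can be 1, hence v_7 = 1.
Among the 7 still-open variables, 3 fits only v_4 (and all 7 values in {2, 3, 4, 5, 6, 7, 8} must be used), so v_4 = 3.
The 6 still-open variables draw from only 6 values {2, 4, 5, 6, 7, 8}, so each is used; only v_5 can be 4, hence v_5 = 4.
v_1 and v_3 share exactly the 2 values {2, 7}; by pigeonhole those values go to them, so strike 2, 7 from v_6.
Determined: v_4=3, v_5=4, v_7=1. The other variables each still have more than one consistent value. That makes 3.

3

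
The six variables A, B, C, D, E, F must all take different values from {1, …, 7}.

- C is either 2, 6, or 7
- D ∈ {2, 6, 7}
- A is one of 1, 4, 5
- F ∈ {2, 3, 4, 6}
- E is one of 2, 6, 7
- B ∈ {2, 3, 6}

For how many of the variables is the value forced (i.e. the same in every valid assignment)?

2

The 3 variables C, D, E are confined to {2, 6, 7}, which locks those values in; drop them from B, F.
That leaves B = 3. So F can't be 3.
That leaves F = 4. Remove 4 from A.
Determined: B=3, F=4. The other variables each still have more than one consistent value. That makes 2.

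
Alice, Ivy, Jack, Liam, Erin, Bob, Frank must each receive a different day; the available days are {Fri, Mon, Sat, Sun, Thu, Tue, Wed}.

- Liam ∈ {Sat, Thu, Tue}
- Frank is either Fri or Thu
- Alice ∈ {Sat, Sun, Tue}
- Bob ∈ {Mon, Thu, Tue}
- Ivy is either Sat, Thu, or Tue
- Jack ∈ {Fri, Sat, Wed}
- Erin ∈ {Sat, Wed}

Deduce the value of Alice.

Sun

The 7 variables draw from only 7 values {Fri, Mon, Sat, Sun, Thu, Tue, Wed}, so each is used; only Bob can be Mon, hence Bob = Mon.
The 6 still-open variables draw from only 6 values {Fri, Sat, Sun, Thu, Tue, Wed}, so each is used; only Alice can be Sun, hence Alice = Sun.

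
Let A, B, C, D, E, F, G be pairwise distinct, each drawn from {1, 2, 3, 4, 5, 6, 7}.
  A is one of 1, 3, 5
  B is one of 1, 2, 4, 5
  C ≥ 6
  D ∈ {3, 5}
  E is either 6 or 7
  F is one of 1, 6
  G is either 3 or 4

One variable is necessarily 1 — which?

F

Among the 7 variables, 2 fits only B (and all 7 values in {1, 2, 3, 4, 5, 6, 7} must be used), so B = 2.
The 6 still-open variables together cover exactly {1, 3, 4, 5, 6, 7} — 6 values for 6 variables — and 4 appears only in G's list, so G = 4.
C and E share exactly the 2 values {6, 7}; by pigeonhole those values go to them, so strike 6, 7 from F.
So 1 goes to F.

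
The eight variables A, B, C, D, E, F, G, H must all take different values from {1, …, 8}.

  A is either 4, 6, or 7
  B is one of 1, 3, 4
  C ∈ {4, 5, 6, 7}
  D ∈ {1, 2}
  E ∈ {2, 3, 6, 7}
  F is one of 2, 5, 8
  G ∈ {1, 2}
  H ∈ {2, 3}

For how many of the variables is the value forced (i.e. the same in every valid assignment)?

4

The 8 variables together cover exactly {1, 2, 3, 4, 5, 6, 7, 8} — 8 values for 8 variables — and 8 appears only in F's list, so F = 8.
Among the 7 still-open variables, 5 fits only C (and all 7 values in {1, 2, 3, 4, 5, 6, 7} must be used), so C = 5.
D and G between them cover only {1, 2} — a naked pair. Remove those values from B, E, H.
H's domain is down to {3}, so H = 3. Strike 3 from B, E.
That leaves B = 4. Remove 4 from A.
Determined: B=4, C=5, F=8, H=3. The other variables each still have more than one consistent value. That makes 4.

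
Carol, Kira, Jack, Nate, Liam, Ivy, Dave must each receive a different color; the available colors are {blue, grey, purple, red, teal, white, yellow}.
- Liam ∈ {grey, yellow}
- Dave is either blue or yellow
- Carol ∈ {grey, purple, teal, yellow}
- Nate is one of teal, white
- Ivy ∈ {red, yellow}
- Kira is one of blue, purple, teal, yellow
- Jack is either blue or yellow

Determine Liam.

grey

Among the 7 variables, red fits only Ivy (and all 7 values in {blue, grey, purple, red, teal, white, yellow} must be used), so Ivy = red.
The 6 still-open variables together cover exactly {blue, grey, purple, teal, white, yellow} — 6 values for 6 variables — and white appears only in Nate's list, so Nate = white.
The 2 variables Jack and Dave are confined to {blue, yellow}, which locks those values in; drop them from Carol, Kira, Liam.
So Liam = grey.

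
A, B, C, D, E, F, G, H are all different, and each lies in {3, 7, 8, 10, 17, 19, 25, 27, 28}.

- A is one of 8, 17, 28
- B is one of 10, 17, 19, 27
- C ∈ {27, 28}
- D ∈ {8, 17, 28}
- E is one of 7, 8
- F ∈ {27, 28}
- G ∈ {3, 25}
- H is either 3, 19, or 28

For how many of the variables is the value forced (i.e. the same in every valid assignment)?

1

C and F between them cover only {27, 28} — a naked pair. Remove those values from A, B, D, H.
A and D share exactly the 2 values {8, 17}; by pigeonhole those values go to them, so strike 8, 17 from B, E.
E must be 7 (only option left).
Determined: E=7. The other variables each still have more than one consistent value. That makes 1.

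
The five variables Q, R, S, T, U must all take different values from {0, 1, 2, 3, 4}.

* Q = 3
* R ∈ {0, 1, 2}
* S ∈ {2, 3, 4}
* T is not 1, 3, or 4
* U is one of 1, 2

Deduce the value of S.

4

Q must be 3 (only option left). Strike 3 from S.
The 4 still-open variables together cover exactly {0, 1, 2, 4} — 4 values for 4 variables — and 4 appears only in S's list, so S = 4.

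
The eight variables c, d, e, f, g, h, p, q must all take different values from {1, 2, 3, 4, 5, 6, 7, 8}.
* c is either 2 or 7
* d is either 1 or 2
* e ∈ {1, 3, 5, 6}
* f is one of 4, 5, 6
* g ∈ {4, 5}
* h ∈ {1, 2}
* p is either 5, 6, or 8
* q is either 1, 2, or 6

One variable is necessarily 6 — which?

The 8 variables together cover exactly {1, 2, 3, 4, 5, 6, 7, 8} — 8 values for 8 variables — and 3 appears only in e's list, so e = 3.
The 7 still-open variables draw from only 7 values {1, 2, 4, 5, 6, 7, 8}, so each is used; only c can be 7, hence c = 7.
The 6 still-open variables together cover exactly {1, 2, 4, 5, 6, 8} — 6 values for 6 variables — and 8 appears only in p's list, so p = 8.
d and h share exactly the 2 values {1, 2}; by pigeonhole those values go to them, so strike 1, 2 from q.
So 6 goes to q.

q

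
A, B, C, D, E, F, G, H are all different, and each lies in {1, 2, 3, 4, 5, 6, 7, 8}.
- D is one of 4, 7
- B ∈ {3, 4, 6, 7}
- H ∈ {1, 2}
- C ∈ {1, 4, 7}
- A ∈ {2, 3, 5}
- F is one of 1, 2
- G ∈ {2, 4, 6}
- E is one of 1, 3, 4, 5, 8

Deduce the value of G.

Among the 8 variables, 8 fits only E (and all 8 values in {1, 2, 3, 4, 5, 6, 7, 8} must be used), so E = 8.
Among the 7 still-open variables, 5 fits only A (and all 7 values in {1, 2, 3, 4, 5, 6, 7} must be used), so A = 5.
The 6 still-open variables together cover exactly {1, 2, 3, 4, 6, 7} — 6 values for 6 variables — and 3 appears only in B's list, so B = 3.
The 5 still-open variables together cover exactly {1, 2, 4, 6, 7} — 5 values for 5 variables — and 6 appears only in G's list, so G = 6.

6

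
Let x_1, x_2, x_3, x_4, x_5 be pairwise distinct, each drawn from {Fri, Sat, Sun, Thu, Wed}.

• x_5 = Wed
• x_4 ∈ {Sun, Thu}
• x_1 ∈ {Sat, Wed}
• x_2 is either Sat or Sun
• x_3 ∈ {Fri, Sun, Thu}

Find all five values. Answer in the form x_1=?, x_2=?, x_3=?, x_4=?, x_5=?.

x_1=Sat, x_2=Sun, x_3=Fri, x_4=Thu, x_5=Wed

x_5's domain is down to {Wed}, so x_5 = Wed. Strike Wed from x_1.
x_1 has just one choice, so x_1 = Sat. So x_2 can't be Sat.
That leaves x_2 = Sun. Remove Sun from x_3, x_4.
That leaves x_4 = Thu. Eliminate Thu elsewhere: x_3.
x_3 has just one choice, so x_3 = Fri.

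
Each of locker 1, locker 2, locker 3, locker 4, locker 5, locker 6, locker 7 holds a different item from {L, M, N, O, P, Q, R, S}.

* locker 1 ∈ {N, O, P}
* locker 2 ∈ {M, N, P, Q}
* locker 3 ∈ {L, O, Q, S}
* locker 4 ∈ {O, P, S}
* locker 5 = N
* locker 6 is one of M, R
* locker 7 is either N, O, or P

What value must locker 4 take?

S

locker 5's domain is down to {N}, so locker 5 = N. Eliminate N elsewhere: locker 1, locker 2, locker 7.
locker 1 and locker 7 share exactly the 2 values {O, P}; by pigeonhole those values go to them, so strike O, P from locker 2, locker 3, locker 4.
So locker 4 = S.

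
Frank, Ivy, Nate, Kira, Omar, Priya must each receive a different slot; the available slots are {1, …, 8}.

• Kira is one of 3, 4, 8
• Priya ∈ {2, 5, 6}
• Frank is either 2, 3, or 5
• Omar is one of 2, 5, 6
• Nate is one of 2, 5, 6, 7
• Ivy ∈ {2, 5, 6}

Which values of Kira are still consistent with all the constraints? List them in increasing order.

Ivy, Omar, Priya between them cover only {2, 5, 6} — a naked triple. Remove those values from Frank, Nate.
Frank has just one choice, so Frank = 3. Eliminate 3 elsewhere: Kira.
Nate's domain is down to {7}, so Nate = 7.
No further eliminations apply; Kira can still be any of 4, 8.

4, 8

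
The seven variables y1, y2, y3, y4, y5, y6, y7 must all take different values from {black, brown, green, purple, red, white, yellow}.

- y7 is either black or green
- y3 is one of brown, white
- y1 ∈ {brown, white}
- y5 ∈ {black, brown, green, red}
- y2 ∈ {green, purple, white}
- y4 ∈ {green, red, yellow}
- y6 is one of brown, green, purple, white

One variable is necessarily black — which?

Among the 7 variables, yellow fits only y4 (and all 7 values in {black, brown, green, purple, red, white, yellow} must be used), so y4 = yellow.
Among the 6 still-open variables, red fits only y5 (and all 6 values in {black, brown, green, purple, red, white} must be used), so y5 = red.
The 5 still-open variables draw from only 5 values {black, brown, green, purple, white}, so each is used; only y7 can be black, hence y7 = black.

y7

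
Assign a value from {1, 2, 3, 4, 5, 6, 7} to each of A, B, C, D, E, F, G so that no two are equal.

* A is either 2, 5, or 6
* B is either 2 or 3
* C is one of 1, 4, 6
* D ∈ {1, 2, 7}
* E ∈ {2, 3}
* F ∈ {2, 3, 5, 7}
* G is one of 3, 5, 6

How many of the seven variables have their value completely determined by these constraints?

3

The 7 variables together cover exactly {1, 2, 3, 4, 5, 6, 7} — 7 values for 7 variables — and 4 appears only in C's list, so C = 4.
The 6 still-open variables draw from only 6 values {1, 2, 3, 5, 6, 7}, so each is used; only D can be 1, hence D = 1.
Among the 5 still-open variables, 7 fits only F (and all 5 values in {2, 3, 5, 6, 7} must be used), so F = 7.
The 2 variables B and E are confined to {2, 3}, which locks those values in; drop them from A, G.
Determined: C=4, D=1, F=7. The other variables each still have more than one consistent value. That makes 3.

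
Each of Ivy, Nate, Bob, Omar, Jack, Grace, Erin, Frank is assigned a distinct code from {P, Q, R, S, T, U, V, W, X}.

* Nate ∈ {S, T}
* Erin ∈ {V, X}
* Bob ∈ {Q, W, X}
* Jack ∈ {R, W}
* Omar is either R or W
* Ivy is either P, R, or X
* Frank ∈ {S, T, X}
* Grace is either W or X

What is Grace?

The 8 variables together cover exactly {P, Q, R, S, T, V, W, X} — 8 values for 8 variables — and P appears only in Ivy's list, so Ivy = P.
Among the 7 still-open variables, Q fits only Bob (and all 7 values in {Q, R, S, T, V, W, X} must be used), so Bob = Q.
The 6 still-open variables draw from only 6 values {R, S, T, V, W, X}, so each is used; only Erin can be V, hence Erin = V.
Omar and Jack share exactly the 2 values {R, W}; by pigeonhole those values go to them, so strike R, W from Grace.
So Grace = X.

X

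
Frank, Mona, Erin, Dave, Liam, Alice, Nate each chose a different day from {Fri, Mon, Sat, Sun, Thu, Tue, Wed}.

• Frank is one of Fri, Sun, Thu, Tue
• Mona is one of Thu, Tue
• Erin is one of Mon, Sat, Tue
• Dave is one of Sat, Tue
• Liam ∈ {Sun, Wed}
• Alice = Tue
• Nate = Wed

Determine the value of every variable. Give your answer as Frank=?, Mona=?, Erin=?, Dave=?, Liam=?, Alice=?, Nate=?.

Frank=Fri, Mona=Thu, Erin=Mon, Dave=Sat, Liam=Sun, Alice=Tue, Nate=Wed

Alice must be Tue (only option left). Eliminate Tue elsewhere: Frank, Mona, Erin, Dave.
Nate has just one choice, so Nate = Wed. Strike Wed from Liam.
Mona has just one choice, so Mona = Thu. Strike Thu from Frank.
That leaves Dave = Sat. Remove Sat from Erin.
That leaves Liam = Sun. Strike Sun from Frank.
Frank's domain is down to {Fri}, so Frank = Fri.
Erin has just one choice, so Erin = Mon.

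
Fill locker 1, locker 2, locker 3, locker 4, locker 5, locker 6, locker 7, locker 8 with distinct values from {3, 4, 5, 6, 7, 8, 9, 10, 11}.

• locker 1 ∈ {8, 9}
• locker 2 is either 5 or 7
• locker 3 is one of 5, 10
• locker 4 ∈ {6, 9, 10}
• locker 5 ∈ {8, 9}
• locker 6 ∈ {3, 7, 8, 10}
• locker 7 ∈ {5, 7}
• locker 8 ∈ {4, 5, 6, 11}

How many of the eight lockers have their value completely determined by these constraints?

3

The 2 variables locker 1 and locker 5 are confined to {8, 9}, which locks those values in; drop them from locker 4, locker 6.
locker 2 and locker 7 between them cover only {5, 7} — a naked pair. Remove those values from locker 3, locker 6, locker 8.
That leaves locker 3 = 10. So locker 4, locker 6 can't be 10.
locker 4 must be 6 (only option left). Strike 6 from locker 8.
locker 6 has just one choice, so locker 6 = 3.
Determined: locker 3=10, locker 4=6, locker 6=3. The other lockers each still have more than one consistent value. That makes 3.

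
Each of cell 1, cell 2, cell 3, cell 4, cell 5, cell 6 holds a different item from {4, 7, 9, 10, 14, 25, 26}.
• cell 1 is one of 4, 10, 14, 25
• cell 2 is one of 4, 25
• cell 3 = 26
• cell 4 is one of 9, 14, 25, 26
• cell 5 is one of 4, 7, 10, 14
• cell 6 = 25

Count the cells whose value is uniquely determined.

cell 3 has just one choice, so cell 3 = 26. Strike 26 from cell 4.
cell 6 has just one choice, so cell 6 = 25. Remove 25 from cell 1, cell 2, cell 4.
cell 2's domain is down to {4}, so cell 2 = 4. Eliminate 4 elsewhere: cell 1, cell 5.
Determined: cell 2=4, cell 3=26, cell 6=25. The other cells each still have more than one consistent value. That makes 3.

3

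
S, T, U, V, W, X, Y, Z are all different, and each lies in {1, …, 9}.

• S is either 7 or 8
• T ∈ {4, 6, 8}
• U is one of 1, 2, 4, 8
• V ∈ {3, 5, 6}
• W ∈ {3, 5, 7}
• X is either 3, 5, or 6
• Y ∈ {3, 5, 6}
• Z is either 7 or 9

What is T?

V, X, Y between them cover only {3, 5, 6} — a naked triple. Remove those values from T, W.
W must be 7 (only option left). Remove 7 from S, Z.
Z's domain is down to {9}, so Z = 9.
S has just one choice, so S = 8. Strike 8 from T, U.
So T = 4.

4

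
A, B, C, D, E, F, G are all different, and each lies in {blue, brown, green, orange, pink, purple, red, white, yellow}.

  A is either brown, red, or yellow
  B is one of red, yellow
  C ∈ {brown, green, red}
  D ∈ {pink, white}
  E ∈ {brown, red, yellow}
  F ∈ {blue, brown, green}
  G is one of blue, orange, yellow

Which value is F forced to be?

A, B, E between them cover only {brown, red, yellow} — a naked triple. Remove those values from C, F, G.
C's domain is down to {green}, so C = green. Remove green from F.
So F = blue.

blue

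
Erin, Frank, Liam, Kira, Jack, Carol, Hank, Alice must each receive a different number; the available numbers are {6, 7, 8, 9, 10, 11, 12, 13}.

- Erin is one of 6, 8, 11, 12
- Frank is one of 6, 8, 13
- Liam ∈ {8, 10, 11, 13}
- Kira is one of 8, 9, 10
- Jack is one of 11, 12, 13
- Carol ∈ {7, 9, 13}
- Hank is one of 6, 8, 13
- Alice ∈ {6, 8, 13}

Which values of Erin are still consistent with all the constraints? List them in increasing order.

11, 12

The 8 variables together cover exactly {6, 7, 8, 9, 10, 11, 12, 13} — 8 values for 8 variables — and 7 appears only in Carol's list, so Carol = 7.
The 7 still-open variables draw from only 7 values {6, 8, 9, 10, 11, 12, 13}, so each is used; only Kira can be 9, hence Kira = 9.
The 6 still-open variables draw from only 6 values {6, 8, 10, 11, 12, 13}, so each is used; only Liam can be 10, hence Liam = 10.
The 3 variables Frank, Hank, Alice are confined to {6, 8, 13}, which locks those values in; drop them from Erin, Jack.
No further eliminations apply; Erin can still be any of 11, 12.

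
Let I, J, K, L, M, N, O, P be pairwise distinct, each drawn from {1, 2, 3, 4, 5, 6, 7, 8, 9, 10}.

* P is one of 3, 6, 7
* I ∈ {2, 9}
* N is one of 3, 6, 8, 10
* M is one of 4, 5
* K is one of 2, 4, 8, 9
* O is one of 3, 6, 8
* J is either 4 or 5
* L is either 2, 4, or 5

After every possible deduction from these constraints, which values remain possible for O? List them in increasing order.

3, 6

J and M between them cover only {4, 5} — a naked pair. Remove those values from K, L.
L must be 2 (only option left). Eliminate 2 elsewhere: I, K.
I's domain is down to {9}, so I = 9. Strike 9 from K.
K must be 8 (only option left). So N, O can't be 8.
No further eliminations apply; O can still be any of 3, 6.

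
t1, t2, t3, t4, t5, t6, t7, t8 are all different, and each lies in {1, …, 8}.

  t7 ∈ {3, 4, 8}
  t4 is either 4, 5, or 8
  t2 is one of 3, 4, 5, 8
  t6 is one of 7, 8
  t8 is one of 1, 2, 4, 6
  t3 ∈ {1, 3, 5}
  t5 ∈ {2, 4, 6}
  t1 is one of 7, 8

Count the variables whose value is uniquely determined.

t1 and t6 share exactly the 2 values {7, 8}; by pigeonhole those values go to them, so strike 7, 8 from t2, t4, t7.
t2, t4, t7 between them cover only {3, 4, 5} — a naked triple. Remove those values from t3, t5, t8.
t3 must be 1 (only option left). Remove 1 from t8.
Determined: t3=1. The other variables each still have more than one consistent value. That makes 1.

1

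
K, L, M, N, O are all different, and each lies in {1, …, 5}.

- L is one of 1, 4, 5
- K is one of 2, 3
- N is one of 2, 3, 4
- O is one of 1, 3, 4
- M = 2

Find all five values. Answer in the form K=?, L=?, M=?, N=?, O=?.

K=3, L=5, M=2, N=4, O=1

M's domain is down to {2}, so M = 2. So K, N can't be 2.
K has just one choice, so K = 3. So N, O can't be 3.
N's domain is down to {4}, so N = 4. So L, O can't be 4.
O's domain is down to {1}, so O = 1. Eliminate 1 elsewhere: L.
L has just one choice, so L = 5.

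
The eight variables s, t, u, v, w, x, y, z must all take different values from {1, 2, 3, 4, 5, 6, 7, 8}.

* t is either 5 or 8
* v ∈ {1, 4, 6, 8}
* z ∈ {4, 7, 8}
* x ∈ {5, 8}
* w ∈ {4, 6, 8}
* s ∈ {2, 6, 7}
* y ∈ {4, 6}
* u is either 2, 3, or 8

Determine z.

The 8 variables together cover exactly {1, 2, 3, 4, 5, 6, 7, 8} — 8 values for 8 variables — and 1 appears only in v's list, so v = 1.
The 7 still-open variables draw from only 7 values {2, 3, 4, 5, 6, 7, 8}, so each is used; only u can be 3, hence u = 3.
Among the 6 still-open variables, 2 fits only s (and all 6 values in {2, 4, 5, 6, 7, 8} must be used), so s = 2.
The 5 still-open variables draw from only 5 values {4, 5, 6, 7, 8}, so each is used; only z can be 7, hence z = 7.

7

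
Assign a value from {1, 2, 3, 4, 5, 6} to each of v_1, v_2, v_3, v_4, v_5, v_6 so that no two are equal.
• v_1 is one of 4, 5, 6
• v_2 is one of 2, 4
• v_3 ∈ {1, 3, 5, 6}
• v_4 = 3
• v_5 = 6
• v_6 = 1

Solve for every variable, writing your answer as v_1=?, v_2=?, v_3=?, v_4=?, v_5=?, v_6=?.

v_1=4, v_2=2, v_3=5, v_4=3, v_5=6, v_6=1

v_4's domain is down to {3}, so v_4 = 3. Remove 3 from v_3.
v_5 must be 6 (only option left). Remove 6 from v_1, v_3.
That leaves v_6 = 1. So v_3 can't be 1.
v_3's domain is down to {5}, so v_3 = 5. Eliminate 5 elsewhere: v_1.
v_1 must be 4 (only option left). Eliminate 4 elsewhere: v_2.
That leaves v_2 = 2.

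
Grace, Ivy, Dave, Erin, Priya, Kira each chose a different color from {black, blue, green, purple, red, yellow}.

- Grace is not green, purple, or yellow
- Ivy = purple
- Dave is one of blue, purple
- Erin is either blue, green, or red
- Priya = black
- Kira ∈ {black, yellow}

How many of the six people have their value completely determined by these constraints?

6

Ivy has just one choice, so Ivy = purple. So Dave can't be purple.
Dave must be blue (only option left). Remove blue from Grace, Erin.
Priya has just one choice, so Priya = black. Remove black from Grace, Kira.
Kira's domain is down to {yellow}, so Kira = yellow.
Grace's domain is down to {red}, so Grace = red. Eliminate red elsewhere: Erin.
That leaves Erin = green.
Every person is fixed: Grace=red, Ivy=purple, Dave=blue, Erin=green, Priya=black, Kira=yellow. That makes 6.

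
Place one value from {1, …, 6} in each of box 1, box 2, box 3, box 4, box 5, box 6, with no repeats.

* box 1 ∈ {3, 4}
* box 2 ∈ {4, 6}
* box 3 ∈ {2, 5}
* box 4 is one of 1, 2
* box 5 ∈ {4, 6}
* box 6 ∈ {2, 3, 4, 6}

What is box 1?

3

The 6 variables draw from only 6 values {1, 2, 3, 4, 5, 6}, so each is used; only box 4 can be 1, hence box 4 = 1.
Among the 5 still-open variables, 5 fits only box 3 (and all 5 values in {2, 3, 4, 5, 6} must be used), so box 3 = 5.
Among the 4 still-open variables, 2 fits only box 6 (and all 4 values in {2, 3, 4, 6} must be used), so box 6 = 2.
The 3 still-open variables draw from only 3 values {3, 4, 6}, so each is used; only box 1 can be 3, hence box 1 = 3.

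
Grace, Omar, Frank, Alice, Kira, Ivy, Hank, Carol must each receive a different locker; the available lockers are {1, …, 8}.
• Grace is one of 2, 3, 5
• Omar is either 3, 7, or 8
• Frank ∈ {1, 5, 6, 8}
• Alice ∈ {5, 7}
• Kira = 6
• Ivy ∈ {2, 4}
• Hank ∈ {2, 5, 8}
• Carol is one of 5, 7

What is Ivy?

4

Kira's domain is down to {6}, so Kira = 6. So Frank can't be 6.
Among the 7 still-open variables, 1 fits only Frank (and all 7 values in {1, 2, 3, 4, 5, 7, 8} must be used), so Frank = 1.
Among the 6 still-open variables, 4 fits only Ivy (and all 6 values in {2, 3, 4, 5, 7, 8} must be used), so Ivy = 4.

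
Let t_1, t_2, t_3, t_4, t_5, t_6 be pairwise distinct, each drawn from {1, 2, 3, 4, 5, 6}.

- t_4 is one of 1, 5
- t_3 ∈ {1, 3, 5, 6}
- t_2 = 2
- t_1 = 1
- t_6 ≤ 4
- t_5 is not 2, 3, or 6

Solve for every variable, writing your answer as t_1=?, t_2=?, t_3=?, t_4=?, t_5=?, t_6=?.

t_1=1, t_2=2, t_3=6, t_4=5, t_5=4, t_6=3

t_1's domain is down to {1}, so t_1 = 1. Remove 1 from t_3, t_4, t_5, t_6.
t_2 has just one choice, so t_2 = 2. So t_6 can't be 2.
t_4 has just one choice, so t_4 = 5. Strike 5 from t_3, t_5.
That leaves t_5 = 4. Eliminate 4 elsewhere: t_6.
That leaves t_6 = 3. Eliminate 3 elsewhere: t_3.
t_3 must be 6 (only option left).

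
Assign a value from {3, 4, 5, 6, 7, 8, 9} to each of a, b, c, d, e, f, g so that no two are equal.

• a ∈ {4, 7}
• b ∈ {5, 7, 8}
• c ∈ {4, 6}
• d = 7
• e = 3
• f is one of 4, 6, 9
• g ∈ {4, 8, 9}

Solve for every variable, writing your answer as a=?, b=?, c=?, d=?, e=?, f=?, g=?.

d must be 7 (only option left). Eliminate 7 elsewhere: a, b.
e's domain is down to {3}, so e = 3.
a's domain is down to {4}, so a = 4. So c, f, g can't be 4.
c's domain is down to {6}, so c = 6. Strike 6 from f.
f must be 9 (only option left). Eliminate 9 elsewhere: g.
g has just one choice, so g = 8. So b can't be 8.
b has just one choice, so b = 5.

a=4, b=5, c=6, d=7, e=3, f=9, g=8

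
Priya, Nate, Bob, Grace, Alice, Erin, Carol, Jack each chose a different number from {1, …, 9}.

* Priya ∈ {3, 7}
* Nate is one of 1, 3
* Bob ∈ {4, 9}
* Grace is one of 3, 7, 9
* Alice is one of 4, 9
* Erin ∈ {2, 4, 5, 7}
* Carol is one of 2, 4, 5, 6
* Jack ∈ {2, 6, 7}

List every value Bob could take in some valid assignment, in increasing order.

4, 9

The 8 variables draw from only 8 values {1, 2, 3, 4, 5, 6, 7, 9}, so each is used; only Nate can be 1, hence Nate = 1.
Bob and Alice between them cover only {4, 9} — a naked pair. Remove those values from Grace, Erin, Carol.
Priya and Grace between them cover only {3, 7} — a naked pair. Remove those values from Erin, Jack.
No further eliminations apply; Bob can still be any of 4, 9.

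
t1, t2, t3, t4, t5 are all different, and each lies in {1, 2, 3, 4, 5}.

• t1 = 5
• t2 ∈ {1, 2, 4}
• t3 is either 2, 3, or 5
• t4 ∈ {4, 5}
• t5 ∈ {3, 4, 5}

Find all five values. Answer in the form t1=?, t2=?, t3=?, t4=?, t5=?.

t1's domain is down to {5}, so t1 = 5. So t3, t4, t5 can't be 5.
t4 must be 4 (only option left). Remove 4 from t2, t5.
t5's domain is down to {3}, so t5 = 3. Eliminate 3 elsewhere: t3.
t3 must be 2 (only option left). Eliminate 2 elsewhere: t2.
That leaves t2 = 1.

t1=5, t2=1, t3=2, t4=4, t5=3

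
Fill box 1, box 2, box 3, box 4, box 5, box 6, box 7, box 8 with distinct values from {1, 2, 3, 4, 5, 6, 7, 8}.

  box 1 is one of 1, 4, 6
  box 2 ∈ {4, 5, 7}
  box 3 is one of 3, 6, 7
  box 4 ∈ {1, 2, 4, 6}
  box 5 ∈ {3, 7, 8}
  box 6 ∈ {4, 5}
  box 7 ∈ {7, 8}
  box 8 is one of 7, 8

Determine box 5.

3

The 8 variables draw from only 8 values {1, 2, 3, 4, 5, 6, 7, 8}, so each is used; only box 4 can be 2, hence box 4 = 2.
The 7 still-open variables together cover exactly {1, 3, 4, 5, 6, 7, 8} — 7 values for 7 variables — and 1 appears only in box 1's list, so box 1 = 1.
The 6 still-open variables draw from only 6 values {3, 4, 5, 6, 7, 8}, so each is used; only box 3 can be 6, hence box 3 = 6.
The 5 still-open variables together cover exactly {3, 4, 5, 7, 8} — 5 values for 5 variables — and 3 appears only in box 5's list, so box 5 = 3.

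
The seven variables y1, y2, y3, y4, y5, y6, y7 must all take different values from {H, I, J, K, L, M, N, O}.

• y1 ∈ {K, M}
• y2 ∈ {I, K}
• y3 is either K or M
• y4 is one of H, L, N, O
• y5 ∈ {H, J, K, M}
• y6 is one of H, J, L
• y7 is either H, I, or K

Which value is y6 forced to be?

The 2 variables y1 and y3 are confined to {K, M}, which locks those values in; drop them from y2, y5, y7.
y2 has just one choice, so y2 = I. Remove I from y7.
y7 has just one choice, so y7 = H. Remove H from y4, y5, y6.
y5 must be J (only option left). So y6 can't be J.
So y6 = L.

L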